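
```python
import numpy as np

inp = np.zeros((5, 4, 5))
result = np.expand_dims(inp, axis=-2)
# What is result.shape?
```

(5, 4, 1, 5)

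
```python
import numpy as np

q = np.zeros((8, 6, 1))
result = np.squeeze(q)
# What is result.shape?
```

(8, 6)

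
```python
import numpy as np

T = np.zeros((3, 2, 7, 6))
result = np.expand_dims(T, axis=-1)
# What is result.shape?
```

(3, 2, 7, 6, 1)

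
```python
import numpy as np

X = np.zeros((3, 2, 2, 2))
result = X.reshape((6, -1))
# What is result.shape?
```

(6, 4)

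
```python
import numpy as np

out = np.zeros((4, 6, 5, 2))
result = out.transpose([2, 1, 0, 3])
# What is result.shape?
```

(5, 6, 4, 2)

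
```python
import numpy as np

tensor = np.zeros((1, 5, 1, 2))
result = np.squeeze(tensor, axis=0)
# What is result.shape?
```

(5, 1, 2)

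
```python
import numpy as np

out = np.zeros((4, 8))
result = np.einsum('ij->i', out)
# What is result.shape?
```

(4,)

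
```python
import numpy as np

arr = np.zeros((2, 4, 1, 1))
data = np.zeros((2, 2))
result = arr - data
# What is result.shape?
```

(2, 4, 2, 2)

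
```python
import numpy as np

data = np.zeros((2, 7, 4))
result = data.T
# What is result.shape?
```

(4, 7, 2)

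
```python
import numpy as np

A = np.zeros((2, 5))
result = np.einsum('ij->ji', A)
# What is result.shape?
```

(5, 2)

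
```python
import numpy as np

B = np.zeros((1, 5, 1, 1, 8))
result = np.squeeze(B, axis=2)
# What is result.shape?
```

(1, 5, 1, 8)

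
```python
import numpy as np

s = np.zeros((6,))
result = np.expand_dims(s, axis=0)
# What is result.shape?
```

(1, 6)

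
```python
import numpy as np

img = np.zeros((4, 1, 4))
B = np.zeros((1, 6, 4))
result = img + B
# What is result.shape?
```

(4, 6, 4)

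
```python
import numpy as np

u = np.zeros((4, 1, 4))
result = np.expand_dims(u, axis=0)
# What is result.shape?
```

(1, 4, 1, 4)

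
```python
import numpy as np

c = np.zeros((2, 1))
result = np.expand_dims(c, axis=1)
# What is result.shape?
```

(2, 1, 1)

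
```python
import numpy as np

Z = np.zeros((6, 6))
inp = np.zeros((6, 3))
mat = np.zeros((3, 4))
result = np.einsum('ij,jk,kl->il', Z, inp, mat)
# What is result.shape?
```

(6, 4)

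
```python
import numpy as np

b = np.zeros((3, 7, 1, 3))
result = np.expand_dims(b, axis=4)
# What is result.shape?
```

(3, 7, 1, 3, 1)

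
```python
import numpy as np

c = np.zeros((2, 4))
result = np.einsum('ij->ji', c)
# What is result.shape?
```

(4, 2)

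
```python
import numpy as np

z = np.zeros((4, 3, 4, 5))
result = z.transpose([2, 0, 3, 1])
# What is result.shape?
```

(4, 4, 5, 3)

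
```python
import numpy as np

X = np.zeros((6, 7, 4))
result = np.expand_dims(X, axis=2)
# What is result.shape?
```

(6, 7, 1, 4)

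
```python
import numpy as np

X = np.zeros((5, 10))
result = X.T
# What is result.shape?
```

(10, 5)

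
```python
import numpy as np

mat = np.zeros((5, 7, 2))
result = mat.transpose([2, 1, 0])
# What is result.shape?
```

(2, 7, 5)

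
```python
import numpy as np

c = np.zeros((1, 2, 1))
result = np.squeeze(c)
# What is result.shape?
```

(2,)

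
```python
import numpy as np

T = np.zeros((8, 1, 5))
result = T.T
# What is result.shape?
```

(5, 1, 8)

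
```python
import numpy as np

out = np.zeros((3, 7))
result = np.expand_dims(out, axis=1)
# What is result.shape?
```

(3, 1, 7)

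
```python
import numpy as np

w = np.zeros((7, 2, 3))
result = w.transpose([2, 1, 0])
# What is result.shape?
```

(3, 2, 7)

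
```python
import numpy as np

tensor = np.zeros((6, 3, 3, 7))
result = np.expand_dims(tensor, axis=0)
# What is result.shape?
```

(1, 6, 3, 3, 7)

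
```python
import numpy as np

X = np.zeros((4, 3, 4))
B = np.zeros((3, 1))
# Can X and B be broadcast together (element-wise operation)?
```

Yes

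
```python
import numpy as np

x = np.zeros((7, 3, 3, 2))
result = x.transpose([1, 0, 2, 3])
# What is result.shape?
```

(3, 7, 3, 2)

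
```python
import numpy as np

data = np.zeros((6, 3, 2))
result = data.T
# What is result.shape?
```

(2, 3, 6)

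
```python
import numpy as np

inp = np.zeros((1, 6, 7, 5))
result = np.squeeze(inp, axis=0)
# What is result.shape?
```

(6, 7, 5)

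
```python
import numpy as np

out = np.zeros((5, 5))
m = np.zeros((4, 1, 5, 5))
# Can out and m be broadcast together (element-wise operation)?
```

Yes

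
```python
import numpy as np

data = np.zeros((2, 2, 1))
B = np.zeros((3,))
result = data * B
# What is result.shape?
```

(2, 2, 3)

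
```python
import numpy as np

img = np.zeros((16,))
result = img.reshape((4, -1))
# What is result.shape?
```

(4, 4)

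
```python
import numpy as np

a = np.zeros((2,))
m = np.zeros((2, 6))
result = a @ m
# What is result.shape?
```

(6,)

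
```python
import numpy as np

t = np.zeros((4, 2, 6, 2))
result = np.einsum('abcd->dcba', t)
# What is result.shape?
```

(2, 6, 2, 4)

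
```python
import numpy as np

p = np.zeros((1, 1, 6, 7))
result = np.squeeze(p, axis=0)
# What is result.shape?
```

(1, 6, 7)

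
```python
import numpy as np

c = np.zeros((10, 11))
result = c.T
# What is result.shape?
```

(11, 10)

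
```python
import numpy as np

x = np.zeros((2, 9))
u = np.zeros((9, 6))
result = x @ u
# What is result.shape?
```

(2, 6)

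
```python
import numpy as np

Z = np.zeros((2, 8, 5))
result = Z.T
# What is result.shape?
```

(5, 8, 2)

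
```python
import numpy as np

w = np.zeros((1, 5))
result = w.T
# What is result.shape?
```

(5, 1)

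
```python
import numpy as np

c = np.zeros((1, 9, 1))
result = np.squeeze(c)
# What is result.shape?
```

(9,)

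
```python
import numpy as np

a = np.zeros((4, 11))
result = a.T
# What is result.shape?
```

(11, 4)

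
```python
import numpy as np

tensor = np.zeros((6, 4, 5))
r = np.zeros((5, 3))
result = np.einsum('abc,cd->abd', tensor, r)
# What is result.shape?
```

(6, 4, 3)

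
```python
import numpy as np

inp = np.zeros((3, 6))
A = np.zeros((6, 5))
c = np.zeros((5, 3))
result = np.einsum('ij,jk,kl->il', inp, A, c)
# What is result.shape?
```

(3, 3)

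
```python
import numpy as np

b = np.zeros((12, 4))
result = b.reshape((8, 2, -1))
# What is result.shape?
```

(8, 2, 3)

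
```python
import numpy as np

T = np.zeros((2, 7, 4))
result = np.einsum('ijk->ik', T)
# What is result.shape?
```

(2, 4)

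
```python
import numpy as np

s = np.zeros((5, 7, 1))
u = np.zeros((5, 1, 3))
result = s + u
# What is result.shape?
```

(5, 7, 3)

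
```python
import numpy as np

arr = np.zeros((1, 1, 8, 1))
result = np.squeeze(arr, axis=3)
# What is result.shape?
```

(1, 1, 8)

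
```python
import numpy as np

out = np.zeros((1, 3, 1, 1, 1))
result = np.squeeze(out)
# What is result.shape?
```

(3,)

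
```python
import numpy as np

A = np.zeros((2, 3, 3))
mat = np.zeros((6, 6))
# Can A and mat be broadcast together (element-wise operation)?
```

No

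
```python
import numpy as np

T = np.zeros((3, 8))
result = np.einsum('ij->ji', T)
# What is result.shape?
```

(8, 3)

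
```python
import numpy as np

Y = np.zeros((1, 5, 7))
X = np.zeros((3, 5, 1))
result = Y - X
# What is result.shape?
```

(3, 5, 7)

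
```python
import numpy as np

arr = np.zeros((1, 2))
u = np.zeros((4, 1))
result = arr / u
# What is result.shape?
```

(4, 2)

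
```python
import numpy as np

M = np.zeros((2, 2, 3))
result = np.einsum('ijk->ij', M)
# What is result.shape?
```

(2, 2)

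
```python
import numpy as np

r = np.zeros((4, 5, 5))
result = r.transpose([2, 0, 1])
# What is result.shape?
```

(5, 4, 5)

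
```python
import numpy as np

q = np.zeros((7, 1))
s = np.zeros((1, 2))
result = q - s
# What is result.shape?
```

(7, 2)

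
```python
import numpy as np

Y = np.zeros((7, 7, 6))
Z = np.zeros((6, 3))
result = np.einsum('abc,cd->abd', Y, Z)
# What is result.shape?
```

(7, 7, 3)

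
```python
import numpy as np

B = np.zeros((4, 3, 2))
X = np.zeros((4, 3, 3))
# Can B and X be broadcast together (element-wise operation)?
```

No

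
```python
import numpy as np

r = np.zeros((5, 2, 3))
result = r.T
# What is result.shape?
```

(3, 2, 5)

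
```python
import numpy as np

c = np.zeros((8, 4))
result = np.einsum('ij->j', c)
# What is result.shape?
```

(4,)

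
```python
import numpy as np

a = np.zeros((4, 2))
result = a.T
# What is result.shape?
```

(2, 4)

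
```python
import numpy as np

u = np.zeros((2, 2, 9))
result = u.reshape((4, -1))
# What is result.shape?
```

(4, 9)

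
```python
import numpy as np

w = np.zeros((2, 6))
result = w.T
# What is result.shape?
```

(6, 2)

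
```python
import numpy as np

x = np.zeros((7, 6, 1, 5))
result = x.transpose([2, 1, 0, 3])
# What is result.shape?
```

(1, 6, 7, 5)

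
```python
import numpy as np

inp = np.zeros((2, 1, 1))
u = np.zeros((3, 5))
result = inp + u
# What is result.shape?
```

(2, 3, 5)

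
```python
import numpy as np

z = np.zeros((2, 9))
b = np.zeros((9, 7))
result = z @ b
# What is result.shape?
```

(2, 7)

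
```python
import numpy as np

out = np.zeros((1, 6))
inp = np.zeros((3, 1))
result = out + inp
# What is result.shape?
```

(3, 6)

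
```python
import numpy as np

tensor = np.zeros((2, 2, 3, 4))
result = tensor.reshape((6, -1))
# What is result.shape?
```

(6, 8)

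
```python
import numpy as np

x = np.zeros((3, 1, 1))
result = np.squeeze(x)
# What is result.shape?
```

(3,)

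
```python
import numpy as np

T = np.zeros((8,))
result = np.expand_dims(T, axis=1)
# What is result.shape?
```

(8, 1)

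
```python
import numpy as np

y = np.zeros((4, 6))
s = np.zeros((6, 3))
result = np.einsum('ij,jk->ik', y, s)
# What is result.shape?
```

(4, 3)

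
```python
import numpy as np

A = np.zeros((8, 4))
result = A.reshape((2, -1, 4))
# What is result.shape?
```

(2, 4, 4)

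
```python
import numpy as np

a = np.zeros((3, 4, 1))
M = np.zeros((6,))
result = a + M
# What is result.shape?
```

(3, 4, 6)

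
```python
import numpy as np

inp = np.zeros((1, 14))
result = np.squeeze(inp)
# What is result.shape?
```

(14,)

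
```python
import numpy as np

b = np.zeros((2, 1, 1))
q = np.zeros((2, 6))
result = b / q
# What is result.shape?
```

(2, 2, 6)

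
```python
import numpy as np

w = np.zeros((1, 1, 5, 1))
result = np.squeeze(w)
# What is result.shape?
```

(5,)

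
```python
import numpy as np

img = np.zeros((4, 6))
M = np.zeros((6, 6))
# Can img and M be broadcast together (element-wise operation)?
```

No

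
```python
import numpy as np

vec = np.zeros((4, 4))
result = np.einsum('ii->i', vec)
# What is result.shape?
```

(4,)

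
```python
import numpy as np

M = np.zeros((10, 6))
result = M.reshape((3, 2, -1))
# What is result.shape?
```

(3, 2, 10)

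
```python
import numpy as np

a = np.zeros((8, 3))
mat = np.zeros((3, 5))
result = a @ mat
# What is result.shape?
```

(8, 5)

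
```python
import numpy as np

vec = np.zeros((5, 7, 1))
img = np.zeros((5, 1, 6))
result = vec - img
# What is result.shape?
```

(5, 7, 6)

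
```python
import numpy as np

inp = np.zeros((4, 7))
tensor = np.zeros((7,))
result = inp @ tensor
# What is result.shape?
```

(4,)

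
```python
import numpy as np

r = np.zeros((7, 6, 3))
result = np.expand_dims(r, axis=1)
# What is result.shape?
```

(7, 1, 6, 3)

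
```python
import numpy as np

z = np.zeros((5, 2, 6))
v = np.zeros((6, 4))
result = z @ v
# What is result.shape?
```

(5, 2, 4)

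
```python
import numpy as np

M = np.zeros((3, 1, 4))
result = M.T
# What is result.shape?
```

(4, 1, 3)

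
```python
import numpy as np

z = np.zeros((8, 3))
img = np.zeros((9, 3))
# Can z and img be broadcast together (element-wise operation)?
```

No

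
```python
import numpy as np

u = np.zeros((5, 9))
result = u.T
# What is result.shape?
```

(9, 5)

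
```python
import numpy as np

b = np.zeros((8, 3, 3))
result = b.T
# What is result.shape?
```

(3, 3, 8)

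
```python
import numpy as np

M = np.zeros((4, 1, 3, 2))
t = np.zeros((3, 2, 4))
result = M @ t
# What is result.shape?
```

(4, 3, 3, 4)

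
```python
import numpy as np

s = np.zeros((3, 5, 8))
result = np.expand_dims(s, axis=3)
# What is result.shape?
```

(3, 5, 8, 1)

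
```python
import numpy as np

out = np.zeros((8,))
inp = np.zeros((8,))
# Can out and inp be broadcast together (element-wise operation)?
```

Yes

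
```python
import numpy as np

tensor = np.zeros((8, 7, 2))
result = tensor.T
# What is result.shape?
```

(2, 7, 8)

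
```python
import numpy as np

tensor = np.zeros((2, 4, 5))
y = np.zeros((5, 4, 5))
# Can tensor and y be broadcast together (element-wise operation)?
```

No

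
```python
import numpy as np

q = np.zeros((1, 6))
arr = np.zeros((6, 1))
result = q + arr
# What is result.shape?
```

(6, 6)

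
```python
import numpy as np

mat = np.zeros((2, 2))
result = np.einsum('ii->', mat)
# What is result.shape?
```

()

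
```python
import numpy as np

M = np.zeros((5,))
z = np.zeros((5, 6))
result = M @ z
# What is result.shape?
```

(6,)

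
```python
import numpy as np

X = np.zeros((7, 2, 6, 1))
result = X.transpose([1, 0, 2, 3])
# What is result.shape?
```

(2, 7, 6, 1)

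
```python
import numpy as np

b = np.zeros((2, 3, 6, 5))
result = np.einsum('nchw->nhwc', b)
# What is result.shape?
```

(2, 6, 5, 3)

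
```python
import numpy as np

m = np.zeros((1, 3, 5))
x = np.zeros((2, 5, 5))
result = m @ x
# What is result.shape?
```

(2, 3, 5)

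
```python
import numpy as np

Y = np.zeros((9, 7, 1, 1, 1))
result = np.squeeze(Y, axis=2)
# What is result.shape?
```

(9, 7, 1, 1)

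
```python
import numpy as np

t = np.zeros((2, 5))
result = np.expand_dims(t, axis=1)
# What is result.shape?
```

(2, 1, 5)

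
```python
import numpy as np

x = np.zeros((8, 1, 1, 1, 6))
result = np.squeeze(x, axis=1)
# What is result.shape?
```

(8, 1, 1, 6)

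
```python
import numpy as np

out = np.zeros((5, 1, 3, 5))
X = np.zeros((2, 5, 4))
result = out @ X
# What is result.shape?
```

(5, 2, 3, 4)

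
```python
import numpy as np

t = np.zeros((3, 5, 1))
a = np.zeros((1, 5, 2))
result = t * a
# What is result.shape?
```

(3, 5, 2)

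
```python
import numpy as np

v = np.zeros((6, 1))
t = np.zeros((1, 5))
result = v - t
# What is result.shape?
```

(6, 5)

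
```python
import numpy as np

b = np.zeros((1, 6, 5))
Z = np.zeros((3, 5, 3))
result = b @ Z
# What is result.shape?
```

(3, 6, 3)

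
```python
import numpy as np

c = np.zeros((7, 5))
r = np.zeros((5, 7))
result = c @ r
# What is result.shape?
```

(7, 7)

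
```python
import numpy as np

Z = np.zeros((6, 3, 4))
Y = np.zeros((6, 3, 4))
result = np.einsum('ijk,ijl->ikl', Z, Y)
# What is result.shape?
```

(6, 4, 4)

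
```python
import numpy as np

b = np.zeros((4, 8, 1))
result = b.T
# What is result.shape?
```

(1, 8, 4)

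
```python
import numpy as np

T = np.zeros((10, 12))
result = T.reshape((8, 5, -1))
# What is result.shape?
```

(8, 5, 3)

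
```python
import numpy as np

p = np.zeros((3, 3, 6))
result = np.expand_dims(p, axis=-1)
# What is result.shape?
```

(3, 3, 6, 1)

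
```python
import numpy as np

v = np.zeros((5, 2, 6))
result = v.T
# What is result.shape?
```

(6, 2, 5)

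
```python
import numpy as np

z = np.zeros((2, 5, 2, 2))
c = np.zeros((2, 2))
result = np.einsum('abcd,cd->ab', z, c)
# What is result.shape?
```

(2, 5)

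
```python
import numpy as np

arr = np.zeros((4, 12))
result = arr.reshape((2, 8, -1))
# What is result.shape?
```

(2, 8, 3)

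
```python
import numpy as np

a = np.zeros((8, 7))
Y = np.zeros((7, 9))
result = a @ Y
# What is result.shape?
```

(8, 9)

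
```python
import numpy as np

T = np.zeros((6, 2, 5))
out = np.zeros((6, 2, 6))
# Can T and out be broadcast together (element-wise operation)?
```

No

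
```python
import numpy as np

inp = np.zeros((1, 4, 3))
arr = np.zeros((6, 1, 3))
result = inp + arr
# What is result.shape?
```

(6, 4, 3)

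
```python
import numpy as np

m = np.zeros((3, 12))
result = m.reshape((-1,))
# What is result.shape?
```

(36,)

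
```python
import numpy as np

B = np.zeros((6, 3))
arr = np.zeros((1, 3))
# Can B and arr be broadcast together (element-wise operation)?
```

Yes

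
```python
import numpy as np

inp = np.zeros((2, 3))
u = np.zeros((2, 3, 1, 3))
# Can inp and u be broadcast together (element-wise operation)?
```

Yes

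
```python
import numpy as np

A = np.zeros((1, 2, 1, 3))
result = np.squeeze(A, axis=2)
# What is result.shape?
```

(1, 2, 3)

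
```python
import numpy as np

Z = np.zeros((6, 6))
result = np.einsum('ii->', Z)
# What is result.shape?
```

()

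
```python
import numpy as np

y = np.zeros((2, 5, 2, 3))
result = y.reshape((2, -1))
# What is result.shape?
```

(2, 30)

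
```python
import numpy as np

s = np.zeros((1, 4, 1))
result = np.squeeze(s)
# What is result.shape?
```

(4,)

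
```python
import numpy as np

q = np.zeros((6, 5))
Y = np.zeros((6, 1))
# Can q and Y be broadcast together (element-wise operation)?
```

Yes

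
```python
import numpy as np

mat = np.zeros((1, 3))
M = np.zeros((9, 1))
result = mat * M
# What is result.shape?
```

(9, 3)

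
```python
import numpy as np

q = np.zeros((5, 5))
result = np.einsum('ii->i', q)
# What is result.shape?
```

(5,)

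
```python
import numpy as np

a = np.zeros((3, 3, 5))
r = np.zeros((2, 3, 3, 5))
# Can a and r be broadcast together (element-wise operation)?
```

Yes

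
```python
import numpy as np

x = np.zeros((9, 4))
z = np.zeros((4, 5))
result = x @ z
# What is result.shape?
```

(9, 5)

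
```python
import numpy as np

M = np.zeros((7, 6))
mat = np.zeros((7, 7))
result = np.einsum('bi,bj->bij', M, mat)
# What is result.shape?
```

(7, 6, 7)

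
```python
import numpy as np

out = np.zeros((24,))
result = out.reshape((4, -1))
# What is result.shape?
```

(4, 6)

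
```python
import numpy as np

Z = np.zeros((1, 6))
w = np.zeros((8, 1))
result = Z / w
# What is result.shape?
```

(8, 6)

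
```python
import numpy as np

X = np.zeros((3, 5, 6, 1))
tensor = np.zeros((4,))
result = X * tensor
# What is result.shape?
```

(3, 5, 6, 4)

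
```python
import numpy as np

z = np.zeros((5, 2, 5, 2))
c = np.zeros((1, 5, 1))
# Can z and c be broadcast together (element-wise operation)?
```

Yes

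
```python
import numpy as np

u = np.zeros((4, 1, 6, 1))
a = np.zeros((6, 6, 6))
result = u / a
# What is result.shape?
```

(4, 6, 6, 6)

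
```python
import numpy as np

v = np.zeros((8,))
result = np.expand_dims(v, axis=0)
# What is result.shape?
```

(1, 8)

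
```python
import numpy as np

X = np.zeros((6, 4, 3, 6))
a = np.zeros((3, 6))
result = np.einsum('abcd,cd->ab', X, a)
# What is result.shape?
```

(6, 4)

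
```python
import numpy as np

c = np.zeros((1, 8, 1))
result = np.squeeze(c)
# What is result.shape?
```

(8,)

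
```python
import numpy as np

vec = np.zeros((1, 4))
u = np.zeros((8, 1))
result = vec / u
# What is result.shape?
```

(8, 4)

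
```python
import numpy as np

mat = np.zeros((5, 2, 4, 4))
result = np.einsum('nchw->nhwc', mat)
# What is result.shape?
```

(5, 4, 4, 2)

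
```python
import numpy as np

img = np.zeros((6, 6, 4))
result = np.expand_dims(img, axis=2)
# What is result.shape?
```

(6, 6, 1, 4)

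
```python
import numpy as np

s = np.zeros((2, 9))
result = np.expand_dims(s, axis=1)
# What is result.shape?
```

(2, 1, 9)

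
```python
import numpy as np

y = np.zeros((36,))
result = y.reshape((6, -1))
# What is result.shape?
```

(6, 6)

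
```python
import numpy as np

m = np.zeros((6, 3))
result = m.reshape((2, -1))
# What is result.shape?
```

(2, 9)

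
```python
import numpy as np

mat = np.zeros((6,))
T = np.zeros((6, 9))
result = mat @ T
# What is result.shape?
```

(9,)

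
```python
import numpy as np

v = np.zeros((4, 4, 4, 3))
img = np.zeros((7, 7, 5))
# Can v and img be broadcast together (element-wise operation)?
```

No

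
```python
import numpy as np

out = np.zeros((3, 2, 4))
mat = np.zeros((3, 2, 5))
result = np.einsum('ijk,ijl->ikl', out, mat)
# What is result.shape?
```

(3, 4, 5)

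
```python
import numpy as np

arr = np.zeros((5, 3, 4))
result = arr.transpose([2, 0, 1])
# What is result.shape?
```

(4, 5, 3)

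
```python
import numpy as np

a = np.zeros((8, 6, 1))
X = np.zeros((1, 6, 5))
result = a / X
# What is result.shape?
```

(8, 6, 5)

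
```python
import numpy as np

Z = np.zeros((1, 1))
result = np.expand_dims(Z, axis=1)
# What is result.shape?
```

(1, 1, 1)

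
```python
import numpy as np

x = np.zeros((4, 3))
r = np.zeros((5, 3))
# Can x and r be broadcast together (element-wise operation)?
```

No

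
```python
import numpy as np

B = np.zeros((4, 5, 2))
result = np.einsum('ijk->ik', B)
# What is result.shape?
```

(4, 2)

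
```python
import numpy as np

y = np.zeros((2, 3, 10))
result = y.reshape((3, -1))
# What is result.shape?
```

(3, 20)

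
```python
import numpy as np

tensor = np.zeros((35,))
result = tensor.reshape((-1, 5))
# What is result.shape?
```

(7, 5)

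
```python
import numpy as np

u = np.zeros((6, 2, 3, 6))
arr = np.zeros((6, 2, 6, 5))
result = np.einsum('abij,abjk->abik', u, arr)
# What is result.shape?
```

(6, 2, 3, 5)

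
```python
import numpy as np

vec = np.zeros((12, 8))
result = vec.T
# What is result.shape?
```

(8, 12)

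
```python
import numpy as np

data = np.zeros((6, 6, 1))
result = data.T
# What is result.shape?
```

(1, 6, 6)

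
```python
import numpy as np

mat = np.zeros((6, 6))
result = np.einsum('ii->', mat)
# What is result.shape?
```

()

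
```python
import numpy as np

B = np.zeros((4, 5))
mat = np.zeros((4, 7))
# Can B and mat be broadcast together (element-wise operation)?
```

No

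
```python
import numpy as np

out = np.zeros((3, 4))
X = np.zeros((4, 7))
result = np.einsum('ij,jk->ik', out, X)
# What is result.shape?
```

(3, 7)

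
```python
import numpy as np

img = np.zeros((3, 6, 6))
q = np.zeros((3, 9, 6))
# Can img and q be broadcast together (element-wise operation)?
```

No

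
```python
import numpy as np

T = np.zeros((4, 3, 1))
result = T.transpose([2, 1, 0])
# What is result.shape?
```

(1, 3, 4)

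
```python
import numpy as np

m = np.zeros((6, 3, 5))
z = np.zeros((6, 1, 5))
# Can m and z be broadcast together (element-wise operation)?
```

Yes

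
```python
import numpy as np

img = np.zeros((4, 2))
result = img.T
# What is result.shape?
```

(2, 4)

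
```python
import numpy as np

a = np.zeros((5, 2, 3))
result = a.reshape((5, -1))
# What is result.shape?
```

(5, 6)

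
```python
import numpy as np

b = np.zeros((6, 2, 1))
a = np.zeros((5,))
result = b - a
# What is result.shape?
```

(6, 2, 5)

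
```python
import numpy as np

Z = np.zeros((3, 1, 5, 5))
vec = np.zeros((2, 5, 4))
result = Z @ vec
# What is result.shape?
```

(3, 2, 5, 4)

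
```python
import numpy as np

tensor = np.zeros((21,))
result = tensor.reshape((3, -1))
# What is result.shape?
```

(3, 7)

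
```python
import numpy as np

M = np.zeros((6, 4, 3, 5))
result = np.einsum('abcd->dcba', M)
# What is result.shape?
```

(5, 3, 4, 6)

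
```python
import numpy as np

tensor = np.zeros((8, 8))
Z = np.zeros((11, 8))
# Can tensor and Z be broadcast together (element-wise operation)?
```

No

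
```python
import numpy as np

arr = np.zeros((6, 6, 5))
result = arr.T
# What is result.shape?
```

(5, 6, 6)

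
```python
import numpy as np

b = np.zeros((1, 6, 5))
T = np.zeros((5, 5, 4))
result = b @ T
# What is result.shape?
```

(5, 6, 4)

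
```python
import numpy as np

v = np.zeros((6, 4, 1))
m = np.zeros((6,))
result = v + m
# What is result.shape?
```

(6, 4, 6)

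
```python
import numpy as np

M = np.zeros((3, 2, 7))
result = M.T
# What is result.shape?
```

(7, 2, 3)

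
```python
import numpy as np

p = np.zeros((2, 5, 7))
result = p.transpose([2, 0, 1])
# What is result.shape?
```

(7, 2, 5)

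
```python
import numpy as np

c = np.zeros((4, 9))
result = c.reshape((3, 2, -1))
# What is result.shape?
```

(3, 2, 6)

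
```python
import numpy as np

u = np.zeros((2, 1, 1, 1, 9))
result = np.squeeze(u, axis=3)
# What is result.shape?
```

(2, 1, 1, 9)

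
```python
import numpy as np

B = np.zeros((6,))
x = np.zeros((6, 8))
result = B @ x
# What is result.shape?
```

(8,)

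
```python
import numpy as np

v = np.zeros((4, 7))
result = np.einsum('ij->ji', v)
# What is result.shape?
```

(7, 4)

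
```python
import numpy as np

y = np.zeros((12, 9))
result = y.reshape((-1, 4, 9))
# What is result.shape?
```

(3, 4, 9)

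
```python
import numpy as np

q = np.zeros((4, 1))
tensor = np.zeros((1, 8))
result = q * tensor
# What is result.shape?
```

(4, 8)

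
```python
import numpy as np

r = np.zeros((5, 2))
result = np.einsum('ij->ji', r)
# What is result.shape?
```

(2, 5)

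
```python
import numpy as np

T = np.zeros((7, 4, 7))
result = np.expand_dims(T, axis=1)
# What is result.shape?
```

(7, 1, 4, 7)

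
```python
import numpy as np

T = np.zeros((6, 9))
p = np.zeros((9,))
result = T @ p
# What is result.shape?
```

(6,)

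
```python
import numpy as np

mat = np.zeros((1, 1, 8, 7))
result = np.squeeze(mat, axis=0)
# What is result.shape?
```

(1, 8, 7)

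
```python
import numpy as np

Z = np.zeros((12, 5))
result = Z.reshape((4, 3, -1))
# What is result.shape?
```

(4, 3, 5)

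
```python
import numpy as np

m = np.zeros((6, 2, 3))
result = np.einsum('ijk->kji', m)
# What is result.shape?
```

(3, 2, 6)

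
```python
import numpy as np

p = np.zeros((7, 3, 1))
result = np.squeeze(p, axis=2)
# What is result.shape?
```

(7, 3)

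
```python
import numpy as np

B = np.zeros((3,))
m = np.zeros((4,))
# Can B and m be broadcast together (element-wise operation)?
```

No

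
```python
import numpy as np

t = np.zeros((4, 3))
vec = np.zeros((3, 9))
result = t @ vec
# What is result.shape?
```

(4, 9)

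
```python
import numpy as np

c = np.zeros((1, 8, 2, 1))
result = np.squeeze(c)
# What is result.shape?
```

(8, 2)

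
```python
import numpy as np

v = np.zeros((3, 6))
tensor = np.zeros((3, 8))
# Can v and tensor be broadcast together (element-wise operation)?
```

No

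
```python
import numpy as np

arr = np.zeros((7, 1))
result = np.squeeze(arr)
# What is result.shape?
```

(7,)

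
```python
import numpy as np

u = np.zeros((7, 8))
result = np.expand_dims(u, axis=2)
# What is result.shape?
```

(7, 8, 1)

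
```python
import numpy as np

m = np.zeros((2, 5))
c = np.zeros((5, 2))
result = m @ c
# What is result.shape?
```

(2, 2)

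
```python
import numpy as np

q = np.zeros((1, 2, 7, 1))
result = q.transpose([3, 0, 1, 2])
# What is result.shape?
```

(1, 1, 2, 7)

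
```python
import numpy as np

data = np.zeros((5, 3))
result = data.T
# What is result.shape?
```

(3, 5)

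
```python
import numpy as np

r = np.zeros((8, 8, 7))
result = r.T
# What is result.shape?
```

(7, 8, 8)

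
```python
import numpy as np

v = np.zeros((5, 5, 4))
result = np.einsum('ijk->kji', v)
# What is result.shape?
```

(4, 5, 5)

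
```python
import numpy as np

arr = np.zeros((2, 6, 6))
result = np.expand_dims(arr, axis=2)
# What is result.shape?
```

(2, 6, 1, 6)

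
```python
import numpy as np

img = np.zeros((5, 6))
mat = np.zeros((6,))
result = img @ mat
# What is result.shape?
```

(5,)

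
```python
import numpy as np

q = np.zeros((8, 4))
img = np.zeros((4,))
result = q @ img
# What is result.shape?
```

(8,)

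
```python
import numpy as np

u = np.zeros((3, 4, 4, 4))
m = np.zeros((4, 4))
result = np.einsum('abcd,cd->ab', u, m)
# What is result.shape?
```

(3, 4)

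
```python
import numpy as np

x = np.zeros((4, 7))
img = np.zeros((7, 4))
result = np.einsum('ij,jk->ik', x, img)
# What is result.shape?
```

(4, 4)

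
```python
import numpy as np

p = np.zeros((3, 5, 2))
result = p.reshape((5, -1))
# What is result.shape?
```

(5, 6)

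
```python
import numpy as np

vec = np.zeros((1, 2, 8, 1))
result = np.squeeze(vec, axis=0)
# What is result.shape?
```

(2, 8, 1)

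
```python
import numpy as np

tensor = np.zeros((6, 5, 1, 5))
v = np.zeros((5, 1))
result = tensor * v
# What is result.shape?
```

(6, 5, 5, 5)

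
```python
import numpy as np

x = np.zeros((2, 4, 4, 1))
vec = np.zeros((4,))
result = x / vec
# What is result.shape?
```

(2, 4, 4, 4)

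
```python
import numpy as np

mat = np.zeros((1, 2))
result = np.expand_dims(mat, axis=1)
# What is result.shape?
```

(1, 1, 2)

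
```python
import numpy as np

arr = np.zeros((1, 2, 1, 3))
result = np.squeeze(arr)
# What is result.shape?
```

(2, 3)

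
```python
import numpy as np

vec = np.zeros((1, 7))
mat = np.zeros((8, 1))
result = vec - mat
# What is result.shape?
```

(8, 7)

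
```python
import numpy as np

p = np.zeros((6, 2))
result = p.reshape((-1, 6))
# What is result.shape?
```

(2, 6)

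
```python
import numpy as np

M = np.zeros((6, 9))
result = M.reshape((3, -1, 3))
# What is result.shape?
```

(3, 6, 3)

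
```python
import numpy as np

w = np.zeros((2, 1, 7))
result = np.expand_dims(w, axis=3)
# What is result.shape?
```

(2, 1, 7, 1)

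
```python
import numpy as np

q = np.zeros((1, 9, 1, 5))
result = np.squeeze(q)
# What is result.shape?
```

(9, 5)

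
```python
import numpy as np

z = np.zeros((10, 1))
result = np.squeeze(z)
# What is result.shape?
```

(10,)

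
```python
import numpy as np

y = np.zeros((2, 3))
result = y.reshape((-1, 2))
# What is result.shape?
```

(3, 2)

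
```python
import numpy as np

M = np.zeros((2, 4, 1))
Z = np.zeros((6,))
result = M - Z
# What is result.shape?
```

(2, 4, 6)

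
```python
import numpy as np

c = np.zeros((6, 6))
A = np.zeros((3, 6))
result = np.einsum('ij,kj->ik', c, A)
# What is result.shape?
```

(6, 3)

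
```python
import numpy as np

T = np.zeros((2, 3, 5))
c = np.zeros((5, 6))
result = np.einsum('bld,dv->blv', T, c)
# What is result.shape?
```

(2, 3, 6)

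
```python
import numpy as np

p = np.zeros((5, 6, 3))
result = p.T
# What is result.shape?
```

(3, 6, 5)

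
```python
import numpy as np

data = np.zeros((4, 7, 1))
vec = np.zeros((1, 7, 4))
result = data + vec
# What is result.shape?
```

(4, 7, 4)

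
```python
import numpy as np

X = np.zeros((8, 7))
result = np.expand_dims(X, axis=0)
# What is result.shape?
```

(1, 8, 7)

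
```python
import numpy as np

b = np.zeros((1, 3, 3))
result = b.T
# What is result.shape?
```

(3, 3, 1)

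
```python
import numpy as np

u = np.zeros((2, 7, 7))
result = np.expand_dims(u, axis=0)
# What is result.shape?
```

(1, 2, 7, 7)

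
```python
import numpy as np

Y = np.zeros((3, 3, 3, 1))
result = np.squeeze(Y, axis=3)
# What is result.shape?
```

(3, 3, 3)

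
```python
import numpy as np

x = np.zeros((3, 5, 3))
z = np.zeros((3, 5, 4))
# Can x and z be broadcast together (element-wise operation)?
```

No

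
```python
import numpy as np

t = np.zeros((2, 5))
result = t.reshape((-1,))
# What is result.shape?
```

(10,)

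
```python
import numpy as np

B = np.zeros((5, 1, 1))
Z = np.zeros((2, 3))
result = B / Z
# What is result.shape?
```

(5, 2, 3)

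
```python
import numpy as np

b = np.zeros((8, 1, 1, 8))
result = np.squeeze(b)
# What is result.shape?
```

(8, 8)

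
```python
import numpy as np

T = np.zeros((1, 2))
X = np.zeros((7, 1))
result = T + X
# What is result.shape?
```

(7, 2)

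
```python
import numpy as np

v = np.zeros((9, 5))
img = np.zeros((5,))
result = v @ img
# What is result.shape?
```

(9,)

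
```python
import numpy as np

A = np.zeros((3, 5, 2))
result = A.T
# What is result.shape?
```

(2, 5, 3)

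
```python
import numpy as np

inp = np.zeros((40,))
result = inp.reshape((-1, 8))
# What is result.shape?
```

(5, 8)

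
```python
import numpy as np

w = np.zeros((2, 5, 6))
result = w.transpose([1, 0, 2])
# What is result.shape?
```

(5, 2, 6)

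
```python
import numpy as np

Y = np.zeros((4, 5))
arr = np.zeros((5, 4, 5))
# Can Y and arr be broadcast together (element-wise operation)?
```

Yes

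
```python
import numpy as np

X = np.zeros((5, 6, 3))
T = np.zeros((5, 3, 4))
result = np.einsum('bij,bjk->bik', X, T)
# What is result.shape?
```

(5, 6, 4)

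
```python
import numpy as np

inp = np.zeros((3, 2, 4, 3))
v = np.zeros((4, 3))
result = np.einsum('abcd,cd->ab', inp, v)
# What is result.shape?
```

(3, 2)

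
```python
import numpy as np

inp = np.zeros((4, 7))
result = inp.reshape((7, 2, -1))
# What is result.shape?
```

(7, 2, 2)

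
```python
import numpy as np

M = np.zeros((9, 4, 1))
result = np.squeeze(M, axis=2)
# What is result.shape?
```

(9, 4)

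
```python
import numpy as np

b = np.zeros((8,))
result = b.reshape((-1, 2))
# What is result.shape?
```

(4, 2)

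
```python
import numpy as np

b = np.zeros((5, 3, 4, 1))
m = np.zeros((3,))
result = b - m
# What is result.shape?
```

(5, 3, 4, 3)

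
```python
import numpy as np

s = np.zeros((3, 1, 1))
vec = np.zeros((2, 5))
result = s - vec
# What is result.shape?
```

(3, 2, 5)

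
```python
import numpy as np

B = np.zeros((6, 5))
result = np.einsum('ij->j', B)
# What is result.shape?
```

(5,)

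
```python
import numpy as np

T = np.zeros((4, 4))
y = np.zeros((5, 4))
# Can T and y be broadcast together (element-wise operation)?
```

No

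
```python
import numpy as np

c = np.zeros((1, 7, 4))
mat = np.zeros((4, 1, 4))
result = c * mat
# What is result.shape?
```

(4, 7, 4)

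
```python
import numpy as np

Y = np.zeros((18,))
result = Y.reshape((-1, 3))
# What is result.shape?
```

(6, 3)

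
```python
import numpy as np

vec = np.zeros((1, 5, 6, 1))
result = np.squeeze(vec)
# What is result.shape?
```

(5, 6)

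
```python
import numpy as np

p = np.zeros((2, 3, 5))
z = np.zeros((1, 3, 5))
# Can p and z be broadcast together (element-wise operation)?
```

Yes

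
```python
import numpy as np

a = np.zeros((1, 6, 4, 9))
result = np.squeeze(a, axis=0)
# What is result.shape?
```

(6, 4, 9)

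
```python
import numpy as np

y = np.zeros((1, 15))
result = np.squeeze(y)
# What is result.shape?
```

(15,)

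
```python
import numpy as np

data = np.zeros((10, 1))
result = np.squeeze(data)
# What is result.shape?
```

(10,)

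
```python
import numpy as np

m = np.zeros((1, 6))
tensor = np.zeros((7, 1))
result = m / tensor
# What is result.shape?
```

(7, 6)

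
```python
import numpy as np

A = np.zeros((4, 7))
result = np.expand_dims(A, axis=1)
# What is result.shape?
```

(4, 1, 7)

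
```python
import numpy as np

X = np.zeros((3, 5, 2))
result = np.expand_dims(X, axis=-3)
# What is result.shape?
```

(3, 1, 5, 2)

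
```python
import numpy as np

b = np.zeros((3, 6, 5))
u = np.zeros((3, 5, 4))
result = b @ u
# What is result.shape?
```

(3, 6, 4)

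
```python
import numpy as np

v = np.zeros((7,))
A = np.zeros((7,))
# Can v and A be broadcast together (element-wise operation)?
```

Yes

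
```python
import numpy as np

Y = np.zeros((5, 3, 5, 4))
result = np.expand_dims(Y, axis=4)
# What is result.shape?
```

(5, 3, 5, 4, 1)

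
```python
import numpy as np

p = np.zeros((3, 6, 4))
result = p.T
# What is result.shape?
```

(4, 6, 3)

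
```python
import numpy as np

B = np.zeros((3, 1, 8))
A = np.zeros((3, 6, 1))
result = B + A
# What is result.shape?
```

(3, 6, 8)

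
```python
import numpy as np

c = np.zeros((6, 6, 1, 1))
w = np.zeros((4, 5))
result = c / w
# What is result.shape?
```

(6, 6, 4, 5)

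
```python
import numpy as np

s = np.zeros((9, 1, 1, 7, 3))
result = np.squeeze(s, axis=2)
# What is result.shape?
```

(9, 1, 7, 3)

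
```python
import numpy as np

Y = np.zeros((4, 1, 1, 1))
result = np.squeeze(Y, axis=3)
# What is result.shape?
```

(4, 1, 1)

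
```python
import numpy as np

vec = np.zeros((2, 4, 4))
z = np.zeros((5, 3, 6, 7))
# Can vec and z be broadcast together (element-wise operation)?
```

No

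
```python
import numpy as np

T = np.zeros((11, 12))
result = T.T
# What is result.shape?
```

(12, 11)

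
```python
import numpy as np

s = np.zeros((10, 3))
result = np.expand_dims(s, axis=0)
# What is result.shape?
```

(1, 10, 3)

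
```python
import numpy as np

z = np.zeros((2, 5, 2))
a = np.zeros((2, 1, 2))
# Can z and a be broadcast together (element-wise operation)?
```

Yes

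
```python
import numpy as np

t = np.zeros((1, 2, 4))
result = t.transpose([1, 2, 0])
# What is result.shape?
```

(2, 4, 1)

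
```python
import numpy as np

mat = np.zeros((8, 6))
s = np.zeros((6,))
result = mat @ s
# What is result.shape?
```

(8,)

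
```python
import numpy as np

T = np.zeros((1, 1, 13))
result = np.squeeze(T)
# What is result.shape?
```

(13,)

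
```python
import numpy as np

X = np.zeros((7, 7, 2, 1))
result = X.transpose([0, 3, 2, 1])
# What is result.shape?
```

(7, 1, 2, 7)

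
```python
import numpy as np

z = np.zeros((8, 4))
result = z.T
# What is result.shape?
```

(4, 8)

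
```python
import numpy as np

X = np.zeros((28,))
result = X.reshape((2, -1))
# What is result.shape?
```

(2, 14)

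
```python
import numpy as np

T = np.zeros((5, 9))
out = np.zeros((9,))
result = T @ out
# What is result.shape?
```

(5,)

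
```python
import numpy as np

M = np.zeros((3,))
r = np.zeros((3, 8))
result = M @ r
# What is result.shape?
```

(8,)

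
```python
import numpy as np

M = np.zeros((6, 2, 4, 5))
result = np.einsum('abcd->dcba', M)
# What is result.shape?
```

(5, 4, 2, 6)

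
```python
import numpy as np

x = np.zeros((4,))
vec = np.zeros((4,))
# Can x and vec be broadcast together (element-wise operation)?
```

Yes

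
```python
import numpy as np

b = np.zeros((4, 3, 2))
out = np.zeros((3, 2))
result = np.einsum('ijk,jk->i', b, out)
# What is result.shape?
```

(4,)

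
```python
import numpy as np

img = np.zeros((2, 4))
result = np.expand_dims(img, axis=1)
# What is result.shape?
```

(2, 1, 4)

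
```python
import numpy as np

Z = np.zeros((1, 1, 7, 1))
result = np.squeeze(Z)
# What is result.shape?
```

(7,)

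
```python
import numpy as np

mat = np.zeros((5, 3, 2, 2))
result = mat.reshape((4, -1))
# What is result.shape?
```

(4, 15)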